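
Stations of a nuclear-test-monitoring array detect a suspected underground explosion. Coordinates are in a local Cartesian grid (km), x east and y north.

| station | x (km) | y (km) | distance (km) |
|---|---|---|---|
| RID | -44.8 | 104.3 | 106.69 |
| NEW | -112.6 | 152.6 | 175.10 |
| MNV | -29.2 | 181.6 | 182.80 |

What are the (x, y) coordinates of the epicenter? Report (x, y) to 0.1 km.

Circle about each station: (x + 44.8)² + (y − 104.3)² = 106.69²; (x + 112.6)² + (y − 152.6)² = 175.10²; (x + 29.2)² + (y − 181.6)² = 182.80².
Subtracting pairs of circle equations eliminates x²+y² and gives linear equations (the radical axes):
-135.6 x + 96.6 y = 3802.74
31.2 x + 154.6 y = -1087.41
Solving the 2×2 system: x ≈ -28.9, y ≈ -1.2 km.
Check against RID (with the unrounded x, y): √((x + 44.8)²+(y − 104.3)²) = 106.69 ≈ 106.69 km. ✓

-28.9 km east, -1.2 km north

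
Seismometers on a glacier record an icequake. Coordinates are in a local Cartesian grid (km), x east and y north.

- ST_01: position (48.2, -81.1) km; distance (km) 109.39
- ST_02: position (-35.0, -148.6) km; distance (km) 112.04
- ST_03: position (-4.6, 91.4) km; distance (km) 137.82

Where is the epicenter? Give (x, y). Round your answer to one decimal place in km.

Circle about each station: (x − 48.2)² + (y + 81.1)² = 109.39²; (x + 35.0)² + (y + 148.6)² = 112.04²; (x + 4.6)² + (y − 91.4)² = 137.82².
Subtracting the ST_01 equation from the ST_02 and ST_03 equations removes the quadratic terms:
-166.4 x − 135.0 y = 13819.72
-105.6 x + 345.0 y = -7553.51
Solving the 2×2 system: x ≈ -52.3, y ≈ -37.9 km.
Check against ST_01 (with the unrounded x, y): √((x − 48.2)²+(y + 81.1)²) = 109.39 ≈ 109.39 km. ✓

(-52.3, -37.9)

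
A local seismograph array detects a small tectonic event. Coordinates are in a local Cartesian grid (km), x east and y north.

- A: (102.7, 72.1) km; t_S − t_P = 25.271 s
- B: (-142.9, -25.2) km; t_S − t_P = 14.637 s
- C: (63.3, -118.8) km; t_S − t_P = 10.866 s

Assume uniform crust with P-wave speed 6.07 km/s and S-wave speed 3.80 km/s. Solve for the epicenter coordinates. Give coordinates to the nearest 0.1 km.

x ≈ -45.5 km, y ≈ -137.6 km

Distance from S−P lag: d = Δt · v_P v_S / (v_P − v_S) = Δt · (6.07·3.80)/(6.07−3.80) ≈ 10.1612·Δt.
So d_A = 256.78, d_B = 148.73, d_C = 110.41 km.
Circle about each station: (x − 102.7)² + (y − 72.1)² = 256.78²; (x + 142.9)² + (y + 25.2)² = 148.73²; (x − 63.3)² + (y + 118.8)² = 110.41².
Subtracting pairs of circle equations eliminates x²+y² and gives linear equations (the radical axes):
-491.2 x − 194.6 y = 49125.11
-78.8 x − 381.8 y = 56120.23
Solving the 2×2 system: x ≈ -45.5, y ≈ -137.6 km.
Check against A (with the unrounded x, y): √((x − 102.7)²+(y − 72.1)²) = 256.78 ≈ 256.78 km. ✓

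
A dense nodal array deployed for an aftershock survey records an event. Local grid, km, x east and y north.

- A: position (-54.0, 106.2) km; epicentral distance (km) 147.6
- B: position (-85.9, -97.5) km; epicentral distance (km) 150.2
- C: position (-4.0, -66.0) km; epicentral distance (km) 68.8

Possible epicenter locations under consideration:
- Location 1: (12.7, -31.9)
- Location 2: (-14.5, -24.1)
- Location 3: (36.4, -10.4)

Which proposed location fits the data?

Location 3

For each candidate, compare |candidate − station| to the reported distance:
Location 1: residuals A 5.8, B 31.8, C 30.8 → max 31.8 km
Location 2: residuals A 11.4, B 47.8, C 25.6 → max 47.8 km
Location 3: residuals A 0.1, B 0.1, C 0.1 → max 0.1 km
Only Location 3 has all residuals ≈ 0.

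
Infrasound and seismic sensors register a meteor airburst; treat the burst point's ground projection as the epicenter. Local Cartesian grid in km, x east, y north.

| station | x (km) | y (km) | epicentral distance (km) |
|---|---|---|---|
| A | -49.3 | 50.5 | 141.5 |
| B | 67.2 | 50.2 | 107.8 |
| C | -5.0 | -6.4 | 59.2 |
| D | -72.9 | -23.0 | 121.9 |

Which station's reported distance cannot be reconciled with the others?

C

Solve using three stations at a time. Using A, B, D (subtract circle equations pairwise → linear system) gives (x, y) ≈ (44.7, -55.4).
Distances from that point to each station vs reported:
  A: calculated 141.6 vs reported 141.5 → residual 0.1 km
  B: calculated 107.9 vs reported 107.8 → residual 0.1 km
  C: calculated 69.8 vs reported 59.2 → residual 10.6 km
  D: calculated 122.0 vs reported 121.9 → residual 0.1 km
A, B, D are mutually consistent (residuals ≈ 0); C is off by 10.6 km.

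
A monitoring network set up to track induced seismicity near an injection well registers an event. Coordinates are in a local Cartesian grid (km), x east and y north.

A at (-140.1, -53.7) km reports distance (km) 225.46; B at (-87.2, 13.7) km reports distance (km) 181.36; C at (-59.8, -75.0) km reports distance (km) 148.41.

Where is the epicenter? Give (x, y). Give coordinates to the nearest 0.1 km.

85.1 km east, -42.9 km north

Circle about each station: (x + 140.1)² + (y + 53.7)² = 225.46²; (x + 87.2)² + (y − 13.7)² = 181.36²; (x + 59.8)² + (y + 75.0)² = 148.41².
Subtracting the A equation from the B and C equations removes the quadratic terms:
105.8 x + 134.8 y = 3220.59
160.6 x − 42.6 y = 15496.02
Solving the 2×2 system: x ≈ 85.1, y ≈ -42.9 km.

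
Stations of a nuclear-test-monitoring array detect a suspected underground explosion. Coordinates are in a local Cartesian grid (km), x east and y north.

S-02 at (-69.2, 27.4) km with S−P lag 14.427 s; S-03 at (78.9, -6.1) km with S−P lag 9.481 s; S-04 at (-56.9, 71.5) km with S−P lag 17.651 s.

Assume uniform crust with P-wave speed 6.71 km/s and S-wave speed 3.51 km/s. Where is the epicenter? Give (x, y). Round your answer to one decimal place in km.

Distance from S−P lag: d = Δt · v_P v_S / (v_P − v_S) = Δt · (6.71·3.51)/(6.71−3.51) ≈ 7.3600·Δt.
So d_S-02 = 106.18, d_S-03 = 69.78, d_S-04 = 129.91 km.
Circle about each station: (x + 69.2)² + (y − 27.4)² = 106.18²; (x − 78.9)² + (y + 6.1)² = 69.78²; (x + 56.9)² + (y − 71.5)² = 129.91².
Subtracting the S-02 equation from the S-03 and S-04 equations removes the quadratic terms:
296.2 x − 67.0 y = 7127.96
24.6 x + 88.2 y = -2791.96
Solving the 2×2 system: x ≈ 15.9, y ≈ -36.1 km.
Check against S-02 (with the unrounded x, y): √((x + 69.2)²+(y − 27.4)²) = 106.18 ≈ 106.18 km. ✓

15.9 km east, -36.1 km north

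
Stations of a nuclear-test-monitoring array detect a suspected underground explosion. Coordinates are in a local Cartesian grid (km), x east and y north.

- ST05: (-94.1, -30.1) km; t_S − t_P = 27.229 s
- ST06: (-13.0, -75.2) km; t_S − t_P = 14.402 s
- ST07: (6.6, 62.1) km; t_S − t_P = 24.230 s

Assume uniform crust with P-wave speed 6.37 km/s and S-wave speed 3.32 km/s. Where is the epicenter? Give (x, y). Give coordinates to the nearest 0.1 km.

Distance from S−P lag: d = Δt · v_P v_S / (v_P − v_S) = Δt · (6.37·3.32)/(6.37−3.32) ≈ 6.9339·Δt.
So d_ST05 = 188.80, d_ST06 = 99.86, d_ST07 = 168.01 km.
Circle about each station: (x + 94.1)² + (y + 30.1)² = 188.80²; (x + 13.0)² + (y + 75.2)² = 99.86²; (x − 6.6)² + (y − 62.1)² = 168.01².
Subtracting pairs of circle equations eliminates x²+y² and gives linear equations (the radical axes):
162.2 x − 90.2 y = 21736.64
201.4 x + 184.4 y = 1557.23
Solving the 2×2 system: x ≈ 86.3, y ≈ -85.8 km.

(86.3, -85.8)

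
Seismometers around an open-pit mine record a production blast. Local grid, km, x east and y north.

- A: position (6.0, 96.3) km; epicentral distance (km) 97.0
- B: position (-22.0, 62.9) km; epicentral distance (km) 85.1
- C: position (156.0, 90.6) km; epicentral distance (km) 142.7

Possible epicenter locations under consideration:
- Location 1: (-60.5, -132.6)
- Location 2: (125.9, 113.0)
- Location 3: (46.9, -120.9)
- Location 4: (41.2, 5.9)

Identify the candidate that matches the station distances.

For each candidate, compare |candidate − station| to the reported distance:
Location 1: residuals A 141.4, B 114.2, C 168.3 → max 168.3 km
Location 2: residuals A 24.1, B 71.1, C 105.2 → max 105.2 km
Location 3: residuals A 124.0, B 111.2, C 95.3 → max 124.0 km
Location 4: residuals A 0.0, B 0.0, C 0.0 → max 0.0 km
Only Location 4 has all residuals ≈ 0.

Location 4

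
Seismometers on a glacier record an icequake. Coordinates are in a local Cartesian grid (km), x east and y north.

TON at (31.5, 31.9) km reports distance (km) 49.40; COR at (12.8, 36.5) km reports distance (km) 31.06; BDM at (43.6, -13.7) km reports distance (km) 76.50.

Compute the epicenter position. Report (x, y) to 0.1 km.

-17.9 km east, 31.8 km north

Circle about each station: (x − 31.5)² + (y − 31.9)² = 49.40²; (x − 12.8)² + (y − 36.5)² = 31.06²; (x − 43.6)² + (y + 13.7)² = 76.50².
Subtracting pairs of circle equations eliminates x²+y² and gives linear equations (the radical axes):
-37.4 x + 9.2 y = 961.87
24.2 x − 91.2 y = -3333.10
Solving the 2×2 system: x ≈ -17.9, y ≈ 31.8 km.
Check against TON (with the unrounded x, y): √((x − 31.5)²+(y − 31.9)²) = 49.40 ≈ 49.40 km. ✓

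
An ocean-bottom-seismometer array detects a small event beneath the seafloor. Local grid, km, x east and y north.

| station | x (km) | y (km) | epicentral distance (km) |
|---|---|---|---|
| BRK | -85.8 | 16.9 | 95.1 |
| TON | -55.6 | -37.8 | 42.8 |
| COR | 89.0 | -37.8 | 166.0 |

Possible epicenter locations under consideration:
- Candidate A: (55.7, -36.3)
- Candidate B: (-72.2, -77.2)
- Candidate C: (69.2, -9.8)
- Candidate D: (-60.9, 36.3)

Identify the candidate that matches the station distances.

Candidate B

For each candidate, compare |candidate − station| to the reported distance:
Candidate A: residuals BRK 56.1, TON 68.5, COR 132.7 → max 132.7 km
Candidate B: residuals BRK 0.0, TON 0.0, COR 0.1 → max 0.1 km
Candidate C: residuals BRK 62.2, TON 85.1, COR 131.7 → max 131.7 km
Candidate D: residuals BRK 63.5, TON 31.5, COR 1.2 → max 63.5 km
Only Candidate B has all residuals ≈ 0.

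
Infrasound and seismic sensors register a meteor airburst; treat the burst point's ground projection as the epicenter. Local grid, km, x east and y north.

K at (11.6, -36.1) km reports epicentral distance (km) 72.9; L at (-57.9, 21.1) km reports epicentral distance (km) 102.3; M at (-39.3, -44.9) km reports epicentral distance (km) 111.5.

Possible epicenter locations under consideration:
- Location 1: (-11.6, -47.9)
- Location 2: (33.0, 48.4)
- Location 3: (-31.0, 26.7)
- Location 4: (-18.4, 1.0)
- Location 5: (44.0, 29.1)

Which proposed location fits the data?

Location 5

For each candidate, compare |candidate − station| to the reported distance:
Location 1: residuals K 46.9, L 19.2, M 83.6 → max 83.6 km
Location 2: residuals K 14.3, L 7.4, M 6.5 → max 14.3 km
Location 3: residuals K 3.0, L 74.8, M 39.4 → max 74.8 km
Location 4: residuals K 25.2, L 58.0, M 61.1 → max 61.1 km
Location 5: residuals K 0.1, L 0.1, M 0.1 → max 0.1 km
Only Location 5 has all residuals ≈ 0.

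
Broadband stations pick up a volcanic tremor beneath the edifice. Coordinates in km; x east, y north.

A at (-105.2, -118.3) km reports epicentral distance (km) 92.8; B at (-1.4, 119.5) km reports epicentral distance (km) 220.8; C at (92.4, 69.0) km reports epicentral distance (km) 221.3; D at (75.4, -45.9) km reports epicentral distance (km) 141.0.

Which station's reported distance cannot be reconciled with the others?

Solve using three stations at a time. Using B, C, D (subtract circle equations pairwise → linear system) gives (x, y) ≈ (-57.1, -94.2).
Distances from that point to each station vs reported:
  A: calculated 53.8 vs reported 92.8 → residual 39.0 km
  B: calculated 220.8 vs reported 220.8 → residual 0.0 km
  C: calculated 221.3 vs reported 221.3 → residual 0.0 km
  D: calculated 141.0 vs reported 141.0 → residual 0.0 km
B, C, D are mutually consistent (residuals ≈ 0); A is off by 39.0 km.

A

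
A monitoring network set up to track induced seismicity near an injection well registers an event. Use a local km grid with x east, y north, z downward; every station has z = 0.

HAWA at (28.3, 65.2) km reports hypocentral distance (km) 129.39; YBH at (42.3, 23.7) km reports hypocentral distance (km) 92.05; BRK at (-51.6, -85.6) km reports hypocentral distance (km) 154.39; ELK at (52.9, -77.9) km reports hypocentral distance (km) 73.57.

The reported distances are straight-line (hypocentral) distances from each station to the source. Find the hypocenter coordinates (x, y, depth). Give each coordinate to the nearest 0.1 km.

Each station gives a sphere (x−x_i)² + (y−y_i)² + z² = d_i² (stations at z=0).
Subtracting the HAWA sphere from YBH and BRK: z² cancels, leaving linear equations in x and y:
28.0 x − 83.0 y = 5567.62
-159.8 x − 301.6 y = -2156.51
Solving: x ≈ 85.598, y ≈ -38.203 km (keep extra digits for the depth step; rounded: 85.6, -38.2).
Then from the HAWA sphere: z² = 129.39² − (x − 28.3)² − (y − 65.2)² with x = 85.598, y = -38.203, so z ≈ 52.598 ≈ 52.6 km.

x ≈ 85.6 km, y ≈ -38.2 km, depth ≈ 52.6 km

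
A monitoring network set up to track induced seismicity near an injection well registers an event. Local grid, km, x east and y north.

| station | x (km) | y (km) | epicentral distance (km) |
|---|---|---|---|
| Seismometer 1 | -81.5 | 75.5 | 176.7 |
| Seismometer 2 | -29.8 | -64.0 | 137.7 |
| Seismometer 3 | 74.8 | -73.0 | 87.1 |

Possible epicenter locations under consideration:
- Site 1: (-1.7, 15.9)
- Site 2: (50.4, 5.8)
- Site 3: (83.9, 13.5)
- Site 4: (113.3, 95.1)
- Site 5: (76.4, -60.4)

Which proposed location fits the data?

For each candidate, compare |candidate − station| to the reported distance:
Site 1: residuals Seismometer 1 77.1, Seismometer 2 53.0, Seismometer 3 30.2 → max 77.1 km
Site 2: residuals Seismometer 1 27.5, Seismometer 2 31.4, Seismometer 3 4.6 → max 31.4 km
Site 3: residuals Seismometer 1 0.1, Seismometer 2 0.1, Seismometer 3 0.1 → max 0.1 km
Site 4: residuals Seismometer 1 19.1, Seismometer 2 76.3, Seismometer 3 85.4 → max 85.4 km
Site 5: residuals Seismometer 1 31.6, Seismometer 2 31.4, Seismometer 3 74.4 → max 74.4 km
Only Site 3 has all residuals ≈ 0.

Site 3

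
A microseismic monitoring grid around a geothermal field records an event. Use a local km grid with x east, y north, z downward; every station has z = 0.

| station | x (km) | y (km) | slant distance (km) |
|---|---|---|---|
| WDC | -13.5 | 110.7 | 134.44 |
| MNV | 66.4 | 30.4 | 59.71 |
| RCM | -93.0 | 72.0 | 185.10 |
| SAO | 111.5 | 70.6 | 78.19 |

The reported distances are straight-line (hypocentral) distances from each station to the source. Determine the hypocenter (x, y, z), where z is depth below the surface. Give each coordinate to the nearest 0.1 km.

(77.8, 31.3, 58.6)

Each station gives a sphere (x−x_i)² + (y−y_i)² + z² = d_i² (stations at z=0).
Subtracting the WDC sphere from MNV and RCM: z² cancels, leaving linear equations in x and y:
159.8 x − 160.6 y = 7405.21
-159.0 x − 77.4 y = -14791.64
Solving: x ≈ 77.794, y ≈ 31.297 km (keep extra digits for the depth step; rounded: 77.8, 31.3).
Then from the WDC sphere: z² = 134.44² − (x + 13.5)² − (y − 110.7)² with x = 77.794, y = 31.297, so z ≈ 58.606 ≈ 58.6 km.
Check against SAO (with the unrounded solution): distance 78.20 ≈ 78.19 km. ✓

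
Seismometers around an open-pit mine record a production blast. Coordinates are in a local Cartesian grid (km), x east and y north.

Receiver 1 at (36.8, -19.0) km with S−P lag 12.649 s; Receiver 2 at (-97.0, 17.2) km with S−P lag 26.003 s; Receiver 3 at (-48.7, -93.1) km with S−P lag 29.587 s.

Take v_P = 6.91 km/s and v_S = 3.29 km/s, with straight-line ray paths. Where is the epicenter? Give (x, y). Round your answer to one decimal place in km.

Distance from S−P lag: d = Δt · v_P v_S / (v_P − v_S) = Δt · (6.91·3.29)/(6.91−3.29) ≈ 6.2801·Δt.
So d_Receiver 1 = 79.44, d_Receiver 2 = 163.30, d_Receiver 3 = 185.81 km.
Circle about each station: (x − 36.8)² + (y + 19.0)² = 79.44²; (x + 97.0)² + (y − 17.2)² = 163.30²; (x + 48.7)² + (y + 93.1)² = 185.81².
Subtracting the Receiver 1 equation from the Receiver 2 and Receiver 3 equations removes the quadratic terms:
-267.6 x + 72.4 y = -12366.58
-171.0 x − 148.2 y = -18890.58
Solving the 2×2 system: x ≈ 61.5, y ≈ 56.5 km.

61.5 km east, 56.5 km north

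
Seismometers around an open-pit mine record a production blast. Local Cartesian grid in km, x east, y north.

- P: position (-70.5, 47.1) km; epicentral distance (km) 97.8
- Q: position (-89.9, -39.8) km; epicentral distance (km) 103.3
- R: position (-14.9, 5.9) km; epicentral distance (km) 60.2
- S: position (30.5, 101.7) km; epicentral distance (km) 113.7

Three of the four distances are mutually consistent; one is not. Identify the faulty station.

R

Solve using three stations at a time. Using P, Q, S (subtract circle equations pairwise → linear system) gives (x, y) ≈ (8.9, -9.9).
Distances from that point to each station vs reported:
  P: calculated 97.7 vs reported 97.8 → residual 0.1 km
  Q: calculated 103.2 vs reported 103.3 → residual 0.1 km
  R: calculated 28.6 vs reported 60.2 → residual 31.6 km
  S: calculated 113.6 vs reported 113.7 → residual 0.1 km
P, Q, S are mutually consistent (residuals ≈ 0); R is off by 31.6 km.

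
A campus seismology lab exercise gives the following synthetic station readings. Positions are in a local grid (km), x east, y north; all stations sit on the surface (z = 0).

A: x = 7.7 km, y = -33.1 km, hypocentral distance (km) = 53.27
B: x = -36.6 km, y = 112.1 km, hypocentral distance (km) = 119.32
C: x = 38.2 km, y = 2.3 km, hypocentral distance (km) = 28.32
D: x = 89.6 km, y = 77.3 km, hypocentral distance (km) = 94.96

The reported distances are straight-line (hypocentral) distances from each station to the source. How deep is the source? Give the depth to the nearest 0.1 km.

Each station gives a sphere (x−x_i)² + (y−y_i)² + z² = d_i² (stations at z=0).
Subtracting the A sphere from B and C: z² cancels, leaving linear equations in x and y:
-88.6 x + 290.4 y = 1351.50
61.0 x + 70.8 y = 2345.30
Solving: x ≈ 24.404, y ≈ 12.100 km (keep extra digits for the depth step; rounded: 24.4, 12.1).
Then from the A sphere: z² = 53.27² − (x − 7.7)² − (y + 33.1)² with x = 24.404, y = 12.100, so z ≈ 22.707 ≈ 22.7 km.

z ≈ 22.7 km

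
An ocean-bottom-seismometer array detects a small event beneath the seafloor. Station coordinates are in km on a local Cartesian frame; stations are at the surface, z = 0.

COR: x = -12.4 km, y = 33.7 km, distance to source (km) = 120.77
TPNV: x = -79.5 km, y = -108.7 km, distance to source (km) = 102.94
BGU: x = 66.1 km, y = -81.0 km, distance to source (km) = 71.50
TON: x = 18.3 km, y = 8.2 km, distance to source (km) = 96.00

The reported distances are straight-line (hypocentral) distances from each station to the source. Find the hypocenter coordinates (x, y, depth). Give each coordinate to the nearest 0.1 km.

Each station gives a sphere (x−x_i)² + (y−y_i)² + z² = d_i² (stations at z=0).
Subtracting the COR sphere from TPNV and BGU: z² cancels, leaving linear equations in x and y:
-134.2 x − 284.8 y = 20835.24
157.0 x − 229.4 y = 19113.90
Solving: x ≈ 8.795, y ≈ -77.302 km (keep extra digits for the depth step; rounded: 8.8, -77.3).
Then from the COR sphere: z² = 120.77² − (x + 12.4)² − (y − 33.7)² with x = 8.795, y = -77.302, so z ≈ 42.600 ≈ 42.6 km.

(8.8, -77.3, 42.6)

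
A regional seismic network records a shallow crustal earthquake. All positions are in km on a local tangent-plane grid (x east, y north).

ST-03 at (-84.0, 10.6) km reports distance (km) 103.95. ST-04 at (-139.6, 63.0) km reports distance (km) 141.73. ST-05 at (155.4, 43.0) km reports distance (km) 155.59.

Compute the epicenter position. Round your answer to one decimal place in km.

2.0 km east, 69.0 km north

Circle about each station: (x + 84.0)² + (y − 10.6)² = 103.95²; (x + 139.6)² + (y − 63.0)² = 141.73²; (x − 155.4)² + (y − 43.0)² = 155.59².
Subtracting the ST-03 equation from the ST-04 and ST-05 equations removes the quadratic terms:
-111.2 x + 104.8 y = 7007.01
478.8 x + 64.8 y = 5427.15
Solving the 2×2 system: x ≈ 2.0, y ≈ 69.0 km.
Check against ST-03 (with the unrounded x, y): √((x + 84.0)²+(y − 10.6)²) = 103.94 ≈ 103.95 km. ✓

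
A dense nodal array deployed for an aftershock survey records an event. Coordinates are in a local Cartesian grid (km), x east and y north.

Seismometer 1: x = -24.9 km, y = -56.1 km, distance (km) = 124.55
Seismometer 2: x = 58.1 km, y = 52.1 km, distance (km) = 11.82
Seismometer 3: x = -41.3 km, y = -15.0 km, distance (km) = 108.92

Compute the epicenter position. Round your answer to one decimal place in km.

x ≈ 51.2 km, y ≈ 42.5 km

Circle about each station: (x + 24.9)² + (y + 56.1)² = 124.55²; (x − 58.1)² + (y − 52.1)² = 11.82²; (x + 41.3)² + (y + 15.0)² = 108.92².
Subtracting pairs of circle equations eliminates x²+y² and gives linear equations (the radical axes):
166.0 x + 216.4 y = 17695.79
-32.8 x + 82.2 y = 1812.61
Solving the 2×2 system: x ≈ 51.2, y ≈ 42.5 km.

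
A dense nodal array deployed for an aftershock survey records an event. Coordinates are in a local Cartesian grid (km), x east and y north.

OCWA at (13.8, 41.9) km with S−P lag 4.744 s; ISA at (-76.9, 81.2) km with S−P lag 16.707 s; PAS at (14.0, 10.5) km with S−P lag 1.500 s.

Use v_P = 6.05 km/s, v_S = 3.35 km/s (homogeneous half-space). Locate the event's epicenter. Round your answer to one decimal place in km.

Distance from S−P lag: d = Δt · v_P v_S / (v_P − v_S) = Δt · (6.05·3.35)/(6.05−3.35) ≈ 7.5065·Δt.
So d_OCWA = 35.61, d_ISA = 125.41, d_PAS = 11.26 km.
Circle about each station: (x − 13.8)² + (y − 41.9)² = 35.61²; (x + 76.9)² + (y − 81.2)² = 125.41²; (x − 14.0)² + (y − 10.5)² = 11.26².
Subtracting the OCWA equation from the ISA and PAS equations removes the quadratic terms:
-181.4 x + 78.6 y = -3898.60
0.4 x − 62.8 y = -498.52
Solving the 2×2 system: x ≈ 25.0, y ≈ 8.1 km.

25.0 km east, 8.1 km north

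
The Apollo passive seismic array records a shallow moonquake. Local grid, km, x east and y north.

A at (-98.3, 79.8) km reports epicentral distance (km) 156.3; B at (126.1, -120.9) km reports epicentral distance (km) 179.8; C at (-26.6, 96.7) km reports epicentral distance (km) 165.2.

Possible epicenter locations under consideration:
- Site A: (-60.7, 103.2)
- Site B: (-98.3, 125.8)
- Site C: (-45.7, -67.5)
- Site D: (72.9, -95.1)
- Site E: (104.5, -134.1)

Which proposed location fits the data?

Site C

For each candidate, compare |candidate − station| to the reported distance:
Site A: residuals A 112.0, B 111.9, C 130.5 → max 130.5 km
Site B: residuals A 110.3, B 153.7, C 87.8 → max 153.7 km
Site C: residuals A 0.1, B 0.1, C 0.1 → max 0.1 km
Site D: residuals A 88.4, B 120.7, C 50.9 → max 120.7 km
Site E: residuals A 138.5, B 154.5, C 100.2 → max 154.5 km
Only Site C has all residuals ≈ 0.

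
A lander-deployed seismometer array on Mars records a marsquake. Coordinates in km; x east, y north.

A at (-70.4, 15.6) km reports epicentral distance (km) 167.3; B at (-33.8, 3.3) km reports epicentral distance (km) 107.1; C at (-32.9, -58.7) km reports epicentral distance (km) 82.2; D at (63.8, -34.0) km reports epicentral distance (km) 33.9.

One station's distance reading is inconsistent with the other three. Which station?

A

Solve using three stations at a time. Using B, C, D (subtract circle equations pairwise → linear system) gives (x, y) ≈ (49.1, -64.5).
Distances from that point to each station vs reported:
  A: calculated 143.9 vs reported 167.3 → residual 23.4 km
  B: calculated 107.1 vs reported 107.1 → residual 0.0 km
  C: calculated 82.2 vs reported 82.2 → residual 0.0 km
  D: calculated 33.9 vs reported 33.9 → residual 0.0 km
B, C, D are mutually consistent (residuals ≈ 0); A is off by 23.4 km.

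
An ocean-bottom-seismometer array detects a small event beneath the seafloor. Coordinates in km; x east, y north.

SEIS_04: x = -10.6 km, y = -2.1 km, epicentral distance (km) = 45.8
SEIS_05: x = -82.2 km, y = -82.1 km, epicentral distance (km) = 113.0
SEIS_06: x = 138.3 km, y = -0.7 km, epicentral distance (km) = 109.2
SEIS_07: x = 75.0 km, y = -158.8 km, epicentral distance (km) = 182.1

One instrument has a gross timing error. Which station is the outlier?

Solve using three stations at a time. Using SEIS_04, SEIS_06, SEIS_07 (subtract circle equations pairwise → linear system) gives (x, y) ≈ (30.7, 17.8).
Distances from that point to each station vs reported:
  SEIS_04: calculated 45.8 vs reported 45.8 → residual 0.0 km
  SEIS_05: calculated 150.8 vs reported 113.0 → residual 37.8 km
  SEIS_06: calculated 109.2 vs reported 109.2 → residual 0.0 km
  SEIS_07: calculated 182.1 vs reported 182.1 → residual 0.0 km
SEIS_04, SEIS_06, SEIS_07 are mutually consistent (residuals ≈ 0); SEIS_05 is off by 37.8 km.

SEIS_05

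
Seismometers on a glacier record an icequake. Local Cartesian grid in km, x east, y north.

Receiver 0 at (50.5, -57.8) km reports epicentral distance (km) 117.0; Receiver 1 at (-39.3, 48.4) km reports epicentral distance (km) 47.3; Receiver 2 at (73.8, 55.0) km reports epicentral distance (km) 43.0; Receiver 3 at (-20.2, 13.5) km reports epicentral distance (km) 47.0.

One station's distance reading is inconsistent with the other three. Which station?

Solve using three stations at a time. Using Receiver 0, Receiver 1, Receiver 3 (subtract circle equations pairwise → linear system) gives (x, y) ≈ (7.9, 51.1).
Distances from that point to each station vs reported:
  Receiver 0: calculated 117.0 vs reported 117.0 → residual 0.0 km
  Receiver 1: calculated 47.2 vs reported 47.3 → residual 0.1 km
  Receiver 2: calculated 66.0 vs reported 43.0 → residual 23.0 km
  Receiver 3: calculated 46.9 vs reported 47.0 → residual 0.1 km
Receiver 0, Receiver 1, Receiver 3 are mutually consistent (residuals ≈ 0); Receiver 2 is off by 23.0 km.

Receiver 2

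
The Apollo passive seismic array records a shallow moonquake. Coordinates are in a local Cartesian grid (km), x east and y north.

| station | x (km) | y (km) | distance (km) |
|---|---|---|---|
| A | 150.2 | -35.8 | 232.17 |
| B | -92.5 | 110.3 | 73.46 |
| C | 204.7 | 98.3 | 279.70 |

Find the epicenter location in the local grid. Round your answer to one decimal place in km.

x ≈ -69.0 km, y ≈ 40.7 km

Circle about each station: (x − 150.2)² + (y + 35.8)² = 232.17²; (x + 92.5)² + (y − 110.3)² = 73.46²; (x − 204.7)² + (y − 98.3)² = 279.70².
Subtracting the A equation from the B and C equations removes the quadratic terms:
-485.4 x + 292.2 y = 45387.20
109.0 x + 268.2 y = 3394.12
Solving the 2×2 system: x ≈ -69.0, y ≈ 40.7 km.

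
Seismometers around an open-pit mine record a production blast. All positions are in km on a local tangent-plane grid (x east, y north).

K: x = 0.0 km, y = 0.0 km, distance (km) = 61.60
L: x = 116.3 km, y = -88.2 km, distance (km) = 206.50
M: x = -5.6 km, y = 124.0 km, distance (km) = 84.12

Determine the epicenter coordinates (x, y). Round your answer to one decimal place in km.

x ≈ -39.7 km, y ≈ 47.1 km

Circle about each station: x² + y² = 61.60²; (x − 116.3)² + (y + 88.2)² = 206.50²; (x + 5.6)² + (y − 124.0)² = 84.12².
Subtracting pairs of circle equations eliminates x²+y² and gives linear equations (the radical axes):
232.6 x − 176.4 y = -17542.76
-11.2 x + 248.0 y = 12125.75
Solving the 2×2 system: x ≈ -39.7, y ≈ 47.1 km.
Check against K (with the unrounded x, y): √(x²+y²) = 61.60 ≈ 61.60 km. ✓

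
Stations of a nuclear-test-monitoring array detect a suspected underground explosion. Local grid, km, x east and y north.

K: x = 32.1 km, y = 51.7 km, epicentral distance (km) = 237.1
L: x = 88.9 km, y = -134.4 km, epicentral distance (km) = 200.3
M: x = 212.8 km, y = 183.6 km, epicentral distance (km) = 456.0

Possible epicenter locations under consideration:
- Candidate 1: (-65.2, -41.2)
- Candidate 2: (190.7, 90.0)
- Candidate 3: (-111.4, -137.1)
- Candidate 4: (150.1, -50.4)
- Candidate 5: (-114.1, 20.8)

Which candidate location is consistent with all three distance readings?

For each candidate, compare |candidate − station| to the reported distance:
Candidate 1: residuals K 102.6, L 20.2, M 98.5 → max 102.6 km
Candidate 2: residuals K 73.9, L 46.1, M 359.8 → max 359.8 km
Candidate 3: residuals K 0.0, L 0.0, M 0.0 → max 0.0 km
Candidate 4: residuals K 81.1, L 96.4, M 213.7 → max 213.7 km
Candidate 5: residuals K 87.7, L 55.2, M 90.8 → max 90.8 km
Only Candidate 3 has all residuals ≈ 0.

Candidate 3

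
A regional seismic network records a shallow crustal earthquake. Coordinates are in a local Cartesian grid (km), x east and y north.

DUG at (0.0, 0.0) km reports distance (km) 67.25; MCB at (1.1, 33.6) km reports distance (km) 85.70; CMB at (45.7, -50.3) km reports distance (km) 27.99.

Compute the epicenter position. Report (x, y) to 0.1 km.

61.5 km east, -27.2 km north

Circle about each station: x² + y² = 67.25²; (x − 1.1)² + (y − 33.6)² = 85.70²; (x − 45.7)² + (y + 50.3)² = 27.99².
Subtracting the DUG equation from the MCB and CMB equations removes the quadratic terms:
2.2 x + 67.2 y = -1691.76
91.4 x − 100.6 y = 8357.70
Solving the 2×2 system: x ≈ 61.5, y ≈ -27.2 km.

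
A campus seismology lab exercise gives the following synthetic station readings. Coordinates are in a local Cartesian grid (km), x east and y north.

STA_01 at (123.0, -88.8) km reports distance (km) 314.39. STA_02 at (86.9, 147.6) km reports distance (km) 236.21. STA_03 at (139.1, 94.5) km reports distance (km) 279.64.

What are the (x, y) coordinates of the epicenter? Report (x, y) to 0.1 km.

Circle about each station: (x − 123.0)² + (y + 88.8)² = 314.39²; (x − 86.9)² + (y − 147.6)² = 236.21²; (x − 139.1)² + (y − 94.5)² = 279.64².
Subtracting the STA_01 equation from the STA_02 and STA_03 equations removes the quadratic terms:
-72.2 x + 472.8 y = 49368.84
32.2 x + 366.6 y = 25907.16
Solving the 2×2 system: x ≈ -140.3, y ≈ 83.0 km.

-140.3 km east, 83.0 km north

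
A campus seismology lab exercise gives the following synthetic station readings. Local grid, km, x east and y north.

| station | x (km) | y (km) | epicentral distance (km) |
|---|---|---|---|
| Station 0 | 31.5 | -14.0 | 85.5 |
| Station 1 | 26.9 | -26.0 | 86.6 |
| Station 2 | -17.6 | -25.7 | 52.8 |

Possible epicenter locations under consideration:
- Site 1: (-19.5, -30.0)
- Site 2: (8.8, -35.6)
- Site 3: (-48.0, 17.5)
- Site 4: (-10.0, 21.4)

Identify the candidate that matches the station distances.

For each candidate, compare |candidate − station| to the reported distance:
Site 1: residuals Station 0 32.0, Station 1 40.0, Station 2 48.1 → max 48.1 km
Site 2: residuals Station 0 54.2, Station 1 66.1, Station 2 24.6 → max 66.1 km
Site 3: residuals Station 0 0.0, Station 1 0.0, Station 2 0.0 → max 0.0 km
Site 4: residuals Station 0 31.0, Station 1 26.5, Station 2 5.1 → max 31.0 km
Only Site 3 has all residuals ≈ 0.

Site 3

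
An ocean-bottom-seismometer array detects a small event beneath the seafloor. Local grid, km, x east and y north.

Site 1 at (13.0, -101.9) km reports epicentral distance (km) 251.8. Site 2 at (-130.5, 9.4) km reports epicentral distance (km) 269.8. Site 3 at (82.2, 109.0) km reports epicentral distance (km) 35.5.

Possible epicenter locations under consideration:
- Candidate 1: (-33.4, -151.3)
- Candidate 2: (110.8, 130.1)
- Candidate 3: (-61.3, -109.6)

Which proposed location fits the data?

Candidate 2

For each candidate, compare |candidate − station| to the reported distance:
Candidate 1: residuals Site 1 184.0, Site 2 82.0, Site 3 249.3 → max 249.3 km
Candidate 2: residuals Site 1 0.0, Site 2 0.0, Site 3 0.0 → max 0.0 km
Candidate 3: residuals Site 1 177.1, Site 2 132.1, Site 3 226.0 → max 226.0 km
Only Candidate 2 has all residuals ≈ 0.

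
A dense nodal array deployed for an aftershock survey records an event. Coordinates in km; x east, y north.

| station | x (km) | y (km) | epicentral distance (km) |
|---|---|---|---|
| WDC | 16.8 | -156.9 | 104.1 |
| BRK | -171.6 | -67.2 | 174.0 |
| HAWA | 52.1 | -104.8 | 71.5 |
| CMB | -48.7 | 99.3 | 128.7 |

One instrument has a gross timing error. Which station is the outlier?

Solve using three stations at a time. Using WDC, BRK, HAWA (subtract circle equations pairwise → linear system) gives (x, y) ≈ (1.9, -53.9).
Distances from that point to each station vs reported:
  WDC: calculated 104.1 vs reported 104.1 → residual 0.0 km
  BRK: calculated 174.0 vs reported 174.0 → residual 0.0 km
  HAWA: calculated 71.5 vs reported 71.5 → residual 0.0 km
  CMB: calculated 161.3 vs reported 128.7 → residual 32.6 km
WDC, BRK, HAWA are mutually consistent (residuals ≈ 0); CMB is off by 32.6 km.

CMB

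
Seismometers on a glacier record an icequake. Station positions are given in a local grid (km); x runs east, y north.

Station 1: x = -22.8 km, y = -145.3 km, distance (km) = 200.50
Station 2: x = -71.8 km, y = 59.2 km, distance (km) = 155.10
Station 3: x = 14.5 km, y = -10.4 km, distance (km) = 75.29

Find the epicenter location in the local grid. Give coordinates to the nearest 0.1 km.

Circle about each station: (x + 22.8)² + (y + 145.3)² = 200.50²; (x + 71.8)² + (y − 59.2)² = 155.10²; (x − 14.5)² + (y + 10.4)² = 75.29².
Subtracting pairs of circle equations eliminates x²+y² and gives linear equations (the radical axes):
-98.0 x + 409.0 y = 3172.19
74.6 x + 269.8 y = 13218.15
Solving the 2×2 system: x ≈ 79.9, y ≈ 26.9 km.

(79.9, 26.9)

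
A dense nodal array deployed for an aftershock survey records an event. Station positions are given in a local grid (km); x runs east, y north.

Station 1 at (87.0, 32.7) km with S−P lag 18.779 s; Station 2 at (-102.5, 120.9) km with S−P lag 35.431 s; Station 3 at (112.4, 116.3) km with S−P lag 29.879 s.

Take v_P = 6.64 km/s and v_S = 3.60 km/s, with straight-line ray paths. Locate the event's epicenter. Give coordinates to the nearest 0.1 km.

Distance from S−P lag: d = Δt · v_P v_S / (v_P − v_S) = Δt · (6.64·3.60)/(6.64−3.60) ≈ 7.8632·Δt.
So d_Station 1 = 147.66, d_Station 2 = 278.60, d_Station 3 = 234.94 km.
Circle about each station: (x − 87.0)² + (y − 32.7)² = 147.66²; (x + 102.5)² + (y − 120.9)² = 278.60²; (x − 112.4)² + (y − 116.3)² = 234.94².
Subtracting pairs of circle equations eliminates x²+y² and gives linear equations (the radical axes):
-379.0 x + 176.4 y = -39329.71
50.8 x + 167.2 y = -15872.17
Solving the 2×2 system: x ≈ 52.2, y ≈ -110.8 km.
Check against Station 1 (with the unrounded x, y): √((x − 87.0)²+(y − 32.7)²) = 147.65 ≈ 147.66 km. ✓

(52.2, -110.8)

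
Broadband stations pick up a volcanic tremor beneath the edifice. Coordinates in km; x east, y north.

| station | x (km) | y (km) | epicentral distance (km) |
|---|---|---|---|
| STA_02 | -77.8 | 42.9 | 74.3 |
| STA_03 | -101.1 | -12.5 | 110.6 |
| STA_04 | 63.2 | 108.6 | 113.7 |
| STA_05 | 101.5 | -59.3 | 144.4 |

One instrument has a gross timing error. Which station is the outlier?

Solve using three stations at a time. Using STA_02, STA_03, STA_05 (subtract circle equations pairwise → linear system) gives (x, y) ≈ (-3.6, 39.7).
Distances from that point to each station vs reported:
  STA_02: calculated 74.3 vs reported 74.3 → residual 0.0 km
  STA_03: calculated 110.6 vs reported 110.6 → residual 0.0 km
  STA_04: calculated 96.0 vs reported 113.7 → residual 17.7 km
  STA_05: calculated 144.4 vs reported 144.4 → residual 0.0 km
STA_02, STA_03, STA_05 are mutually consistent (residuals ≈ 0); STA_04 is off by 17.7 km.

STA_04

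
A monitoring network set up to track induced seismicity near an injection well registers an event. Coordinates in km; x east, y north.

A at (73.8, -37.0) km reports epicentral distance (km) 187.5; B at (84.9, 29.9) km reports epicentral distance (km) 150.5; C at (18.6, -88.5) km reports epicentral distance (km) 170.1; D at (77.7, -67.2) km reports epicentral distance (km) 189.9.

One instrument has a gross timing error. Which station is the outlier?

A

Solve using three stations at a time. Using B, C, D (subtract circle equations pairwise → linear system) gives (x, y) ≈ (-62.2, 61.1).
Distances from that point to each station vs reported:
  A: calculated 167.7 vs reported 187.5 → residual 19.8 km
  B: calculated 150.4 vs reported 150.5 → residual 0.1 km
  C: calculated 170.0 vs reported 170.1 → residual 0.1 km
  D: calculated 189.8 vs reported 189.9 → residual 0.1 km
B, C, D are mutually consistent (residuals ≈ 0); A is off by 19.8 km.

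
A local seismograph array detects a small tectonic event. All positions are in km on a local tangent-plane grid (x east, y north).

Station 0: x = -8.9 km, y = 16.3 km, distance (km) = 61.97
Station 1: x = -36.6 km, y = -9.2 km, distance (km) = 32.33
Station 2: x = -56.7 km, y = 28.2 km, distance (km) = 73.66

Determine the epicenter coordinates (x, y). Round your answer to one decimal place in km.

Circle about each station: (x + 8.9)² + (y − 16.3)² = 61.97²; (x + 36.6)² + (y + 9.2)² = 32.33²; (x + 56.7)² + (y − 28.2)² = 73.66².
Subtracting pairs of circle equations eliminates x²+y² and gives linear equations (the radical axes):
-55.4 x − 51.0 y = 3874.35
-95.6 x + 23.8 y = 2079.72
Solving the 2×2 system: x ≈ -32.0, y ≈ -41.2 km.

(-32.0, -41.2)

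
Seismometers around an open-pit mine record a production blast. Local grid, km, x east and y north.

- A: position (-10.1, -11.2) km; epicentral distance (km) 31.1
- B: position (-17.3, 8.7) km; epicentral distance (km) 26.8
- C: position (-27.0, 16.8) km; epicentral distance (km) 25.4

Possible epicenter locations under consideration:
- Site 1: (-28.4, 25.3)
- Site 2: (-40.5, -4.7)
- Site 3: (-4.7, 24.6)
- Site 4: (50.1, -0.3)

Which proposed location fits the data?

For each candidate, compare |candidate − station| to the reported distance:
Site 1: residuals A 9.7, B 6.8, C 16.8 → max 16.8 km
Site 2: residuals A 0.0, B 0.0, C 0.0 → max 0.0 km
Site 3: residuals A 5.1, B 6.5, C 1.8 → max 6.5 km
Site 4: residuals A 30.1, B 41.2, C 53.6 → max 53.6 km
Only Site 2 has all residuals ≈ 0.

Site 2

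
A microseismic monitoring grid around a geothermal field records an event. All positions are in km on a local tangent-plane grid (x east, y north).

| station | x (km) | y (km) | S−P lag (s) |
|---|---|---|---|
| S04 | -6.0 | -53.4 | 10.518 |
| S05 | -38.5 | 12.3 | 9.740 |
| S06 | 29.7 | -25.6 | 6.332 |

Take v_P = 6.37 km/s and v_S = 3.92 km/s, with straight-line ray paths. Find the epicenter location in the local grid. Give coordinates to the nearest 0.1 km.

Distance from S−P lag: d = Δt · v_P v_S / (v_P − v_S) = Δt · (6.37·3.92)/(6.37−3.92) ≈ 10.1920·Δt.
So d_S04 = 107.20, d_S05 = 99.27, d_S06 = 64.54 km.
Circle about each station: (x + 6.0)² + (y + 53.4)² = 107.20²; (x + 38.5)² + (y − 12.3)² = 99.27²; (x − 29.7)² + (y + 25.6)² = 64.54².
Subtracting pairs of circle equations eliminates x²+y² and gives linear equations (the radical axes):
-65.0 x + 131.4 y = 383.29
71.4 x + 55.6 y = 5976.32
Solving the 2×2 system: x ≈ 58.8, y ≈ 32.0 km.
Check against S04 (with the unrounded x, y): √((x + 6.0)²+(y + 53.4)²) = 107.19 ≈ 107.20 km. ✓

(58.8, 32.0)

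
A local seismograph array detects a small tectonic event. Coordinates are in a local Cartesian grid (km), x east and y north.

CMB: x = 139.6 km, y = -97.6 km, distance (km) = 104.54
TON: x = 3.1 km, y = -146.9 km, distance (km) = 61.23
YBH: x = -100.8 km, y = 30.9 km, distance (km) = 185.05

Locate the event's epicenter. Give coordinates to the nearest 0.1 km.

Circle about each station: (x − 139.6)² + (y + 97.6)² = 104.54²; (x − 3.1)² + (y + 146.9)² = 61.23²; (x + 100.8)² + (y − 30.9)² = 185.05².
Subtracting pairs of circle equations eliminates x²+y² and gives linear equations (the radical axes):
-273.0 x − 98.6 y = -245.20
-480.8 x + 257.0 y = -41213.36
Solving the 2×2 system: x ≈ 35.1, y ≈ -94.7 km.
Check against CMB (with the unrounded x, y): √((x − 139.6)²+(y + 97.6)²) = 104.54 ≈ 104.54 km. ✓

(35.1, -94.7)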